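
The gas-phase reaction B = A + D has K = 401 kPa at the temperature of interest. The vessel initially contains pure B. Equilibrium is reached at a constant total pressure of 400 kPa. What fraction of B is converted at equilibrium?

X = 0.708

Take 1 mol B as basis and let X be its fractional conversion, so ξ = X.
At extent ξ: n_B = 1 − X; n_A = X; n_D = X.
n_T = Σnᵢ = 1 + X.
y_i = n_i/n_T, p_i = y_i·P. K = p_A p_D / (p_B).
Equating to 401 kPa and solving on 0 < X < 1: X = 0.708.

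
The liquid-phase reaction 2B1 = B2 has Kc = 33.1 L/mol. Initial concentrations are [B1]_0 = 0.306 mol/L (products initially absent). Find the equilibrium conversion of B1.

Let X = conversion of B1; extent ξ = 0.306X/2 mol/L.
Concentrations: [B1] = 0.306 − 0.306X; [B2] = 0.153X.
Kc = [B2] / ([B1]^2).
Equating to 33.1 L/mol: the physical root is X = 0.801.

X = 0.801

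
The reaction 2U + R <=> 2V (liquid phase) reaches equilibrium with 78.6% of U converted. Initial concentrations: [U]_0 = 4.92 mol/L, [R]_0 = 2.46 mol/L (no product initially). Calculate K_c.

Let X = conversion of U.
Concentrations: [U] = 4.92 − 4.92X; [R] = 2.46 − 2.46X; [V] = 4.92X.
At X = 0.786: [U] = 1.05, [R] = 0.526, [V] = 3.87.
K_c = [V]^2 / ([U]^2 [R]) = 25.6 L/mol.

K_c = 25.6 L/mol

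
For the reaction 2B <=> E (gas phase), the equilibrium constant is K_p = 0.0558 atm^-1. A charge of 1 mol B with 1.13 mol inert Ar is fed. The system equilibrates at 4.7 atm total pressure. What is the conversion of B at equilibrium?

X = 0.175

Basis: 1 mol B initially; let X = conversion of B. Extent ξ = 0.5X.
Moles: n_B = 1 − X; n_E = 0.5X; n_I = 1.13 (inert).
Summing: n_T = 2.13 − 0.5X.
y_i = n_i/n_T, p_i = y_i·P. K_p = p_E / (p_B^2).
Substituting and setting equal to 0.0558 atm^-1 gives a polynomial in X; the root in (0,1) is X = 0.175.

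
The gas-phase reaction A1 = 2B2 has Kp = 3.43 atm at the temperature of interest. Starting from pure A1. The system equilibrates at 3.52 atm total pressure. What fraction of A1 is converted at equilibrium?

Take 1 mol A1 as basis and let X be its fractional conversion, so ξ = X.
Species balance: n_A1 = 1 − X; n_B2 = 2X.
n_T = Σnᵢ = 1 + X.
With p_i = (n_i/n_T)P, Kp = p_B2^2 / (p_A1).
Setting this equal to 3.43 atm and taking the physical root (0 < X < 1) gives X = 0.443.

X = 0.443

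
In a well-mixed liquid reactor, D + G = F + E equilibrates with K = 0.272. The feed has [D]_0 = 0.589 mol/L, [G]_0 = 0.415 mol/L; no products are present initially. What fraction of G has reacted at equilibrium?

Let X = conversion of G; extent ξ = 0.415·X mol/L.
Concentrations: [D] = 0.589 − 0.415X; [G] = 0.415 − 0.415X; [F] = 0.415X; [E] = 0.415X.
K = [F] [E] / ([D] [G]).
This equals 0.272 at X = 0.405 (the root in 0 < X < 1).

X = 0.405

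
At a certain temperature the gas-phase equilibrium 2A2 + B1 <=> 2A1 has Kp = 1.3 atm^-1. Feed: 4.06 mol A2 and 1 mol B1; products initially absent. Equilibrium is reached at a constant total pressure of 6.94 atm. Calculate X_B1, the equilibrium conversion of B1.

X = 0.800

Basis: 1 mol B1 initially; let X = conversion of B1. Extent ξ = X.
Mole table: n_A2 = 4.06 − 2X; n_B1 = 1 − X; n_A1 = 2X.
n_T = Σnᵢ = 5.06 − X.
y_i = n_i/n_T, p_i = y_i·P. Kp = p_A1^2 / (p_A2^2 p_B1).
This yields a degree-3 equation in X; solving on (0,1), X = 0.800.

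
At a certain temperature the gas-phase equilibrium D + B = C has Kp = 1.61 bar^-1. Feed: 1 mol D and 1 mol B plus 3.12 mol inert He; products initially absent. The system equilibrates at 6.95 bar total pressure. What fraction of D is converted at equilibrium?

X = 0.533

Let X = conversion of D (basis 1 mol D); extent of reaction ξ = X.
Mole table: n_D = 1 − X; n_B = 1 − X; n_C = X; n_I = 3.12 (inert).
Summing: n_T = 5.12 − X.
With p_i = (n_i/n_T)P, Kp = p_C / (p_D p_B).
Substituting and setting equal to 1.61 bar^-1 gives a polynomial in X; the root in (0,1) is X = 0.533.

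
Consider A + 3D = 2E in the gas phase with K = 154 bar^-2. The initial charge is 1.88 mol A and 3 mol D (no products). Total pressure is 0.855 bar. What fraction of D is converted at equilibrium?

X = 0.797

Take 3 mol D as basis and let X be its fractional conversion, so ξ = X.
Mole table: n_A = 1.88 − X; n_D = 3 − 3X; n_E = 2X.
n_T = Σnᵢ = 4.88 − 2X.
With p_i = (n_i/n_T)P, K = p_E^2 / (p_A p_D^3).
Setting this equal to 154 bar^-2 and taking the physical root (0 < X < 1) gives X = 0.797.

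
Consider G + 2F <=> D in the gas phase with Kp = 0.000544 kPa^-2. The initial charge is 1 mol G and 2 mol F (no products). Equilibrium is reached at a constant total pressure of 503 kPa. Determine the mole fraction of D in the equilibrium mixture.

y_D = 0.678

Take 1 mol G as basis and let X be its fractional conversion, so ξ = X.
Moles: n_G = 1 − X; n_F = 2 − 2X; n_D = X.
Total moles n_T = 3 − 2X.
With p_i = (n_i/n_T)P, Kp = p_D / (p_G p_F^2).
Setting this equal to 0.000544 kPa^-2 and taking the physical root (0 < X < 1) gives X = 0.864.
Then n_D = 0.864, n_T = 1.27, so y_D = 0.678.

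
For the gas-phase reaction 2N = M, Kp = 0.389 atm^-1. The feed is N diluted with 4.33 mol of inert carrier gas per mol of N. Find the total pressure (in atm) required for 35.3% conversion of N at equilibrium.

Take 1 mol N as basis and let X be its fractional conversion, so ξ = 0.5X.
At extent ξ: n_N = 1 − X; n_M = 0.5X; n_I = 4.33 (inert).
Total moles n_T = 5.33 − 0.5X.
Kp = p_M / (p_N^2) with p_i = (n_i/n_T)·P.
At X = 0.353: the mole-fraction product g(X) = Π y_i^ν_i = 2.173. Since Kp = g(X)·P^{-1}, P = (g/Kp)^(1/1) = (2.173/0.389)^(1/1) = 5.59 atm.

P = 5.59 atm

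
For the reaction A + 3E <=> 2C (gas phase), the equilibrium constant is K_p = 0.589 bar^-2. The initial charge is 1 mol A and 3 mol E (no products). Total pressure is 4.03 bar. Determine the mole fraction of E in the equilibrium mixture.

Take 1 mol A as basis and let X be its fractional conversion, so ξ = X.
At extent ξ: n_A = 1 − X; n_E = 3 − 3X; n_C = 2X.
n_T = Σnᵢ = 4 − 2X.
With p_i = (n_i/n_T)P, K_p = p_C^2 / (p_A p_E^3).
This yields a degree-4 equation in X; solving on (0,1), X = 0.554.
Then n_E = 1.34, n_T = 2.89, so y_E = 0.463.

y_E = 0.463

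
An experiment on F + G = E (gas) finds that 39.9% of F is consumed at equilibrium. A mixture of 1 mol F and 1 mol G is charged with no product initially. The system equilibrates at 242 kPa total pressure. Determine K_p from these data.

Take 1 mol F as basis and let X be its fractional conversion, so ξ = X.
Mole table: n_F = 1 − X; n_G = 1 − X; n_E = X.
n_T = Σnᵢ = 2 − X.
At X = 0.399: n_F = 0.601, n_G = 0.601, n_E = 0.399, n_T = 1.6.
p_i = (n_i/n_T)·P. K_p = p_E / (p_F p_G) = 0.00731 kPa^-1.

K_p = 0.00731 kPa^-1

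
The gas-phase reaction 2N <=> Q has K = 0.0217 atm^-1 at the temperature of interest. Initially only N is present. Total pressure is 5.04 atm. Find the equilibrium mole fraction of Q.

y_Q = 0.090

Take 1 mol N as basis and let X be its fractional conversion, so ξ = 0.5X.
At extent ξ: n_N = 1 − X; n_Q = 0.5X.
Total moles n_T = 1 − 0.5X.
Mole fractions y_i = n_i/n_T; K = p_Q / (p_N^2) with p_i = y_i·P.
Equating to 0.0217 atm^-1 and solving on 0 < X < 1: X = 0.166.
Then n_Q = 0.083, n_T = 0.917, so y_Q = 0.090.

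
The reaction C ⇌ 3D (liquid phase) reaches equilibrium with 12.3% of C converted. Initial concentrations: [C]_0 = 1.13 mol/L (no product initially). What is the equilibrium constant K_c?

Let X = conversion of C.
Concentrations: [C] = 1.13 − 1.13X; [D] = 3.39X.
At X = 0.123: [C] = 0.991, [D] = 0.417.
K_c = [D]^3 / ([C]) = 0.0732 (mol/L)^2.

K_c = 0.0732 (mol/L)^2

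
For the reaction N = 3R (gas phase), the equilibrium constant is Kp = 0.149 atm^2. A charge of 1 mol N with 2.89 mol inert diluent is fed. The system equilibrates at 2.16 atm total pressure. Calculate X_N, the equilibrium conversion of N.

X = 0.257

Let X = conversion of N (basis 1 mol N); extent of reaction ξ = X.
Moles: n_N = 1 − X; n_R = 3X; n_I = 2.89 (inert).
Total moles n_T = 3.89 + 2X.
Mole fractions y_i = n_i/n_T; Kp = p_R^3 / (p_N) with p_i = y_i·P.
Substituting and setting equal to 0.149 atm^2 gives a polynomial in X; the root in (0,1) is X = 0.257.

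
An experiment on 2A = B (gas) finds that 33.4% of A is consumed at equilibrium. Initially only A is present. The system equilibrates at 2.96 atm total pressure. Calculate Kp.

Basis: 1 mol A initially; let X = conversion of A. Extent ξ = 0.5X.
Species balance: n_A = 1 − X; n_B = 0.5X.
Summing: n_T = 1 − 0.5X.
At X = 0.334: n_A = 0.666, n_B = 0.167, n_T = 0.833.
p_i = (n_i/n_T)·P. Kp = p_B / (p_A^2) = 0.106 atm^-1.

Kp = 0.106 atm^-1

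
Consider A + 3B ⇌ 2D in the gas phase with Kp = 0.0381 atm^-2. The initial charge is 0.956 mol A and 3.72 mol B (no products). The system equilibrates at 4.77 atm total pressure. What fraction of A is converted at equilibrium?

X = 0.394

Take 0.956 mol A as basis and let X be its fractional conversion, so ξ = 0.956X.
At extent ξ: n_A = 0.956 − 0.956X; n_B = 3.72 − 2.87X; n_D = 1.91X.
Total moles n_T = 4.68 − 1.91X.
y_i = n_i/n_T, p_i = y_i·P. Kp = p_D^2 / (p_A p_B^3).
Substituting and setting equal to 0.0381 atm^-2 gives a polynomial in X; the root in (0,1) is X = 0.394.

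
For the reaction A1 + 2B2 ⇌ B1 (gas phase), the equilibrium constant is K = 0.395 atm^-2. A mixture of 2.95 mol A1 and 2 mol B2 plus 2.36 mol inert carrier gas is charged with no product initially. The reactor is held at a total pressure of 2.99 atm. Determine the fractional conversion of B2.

X = 0.353

Take 2 mol B2 as basis and let X be its fractional conversion, so ξ = X.
Moles: n_A1 = 2.95 − X; n_B2 = 2 − 2X; n_B1 = X; n_I = 2.36 (inert).
n_T = Σnᵢ = 7.31 − 2X.
y_i = n_i/n_T, p_i = y_i·P. K = p_B1 / (p_A1 p_B2^2).
Setting this equal to 0.395 atm^-2 and taking the physical root (0 < X < 1) gives X = 0.353.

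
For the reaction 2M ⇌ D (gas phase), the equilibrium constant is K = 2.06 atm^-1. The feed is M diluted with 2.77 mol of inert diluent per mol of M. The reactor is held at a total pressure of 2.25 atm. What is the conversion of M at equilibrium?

X = 0.546

Take 1 mol M as basis and let X be its fractional conversion, so ξ = 0.5X.
At extent ξ: n_M = 1 − X; n_D = 0.5X; n_I = 2.77 (inert).
Summing: n_T = 3.77 − 0.5X.
With p_i = (n_i/n_T)P, K = p_D / (p_M^2).
Equating to 2.06 atm^-1 and solving on 0 < X < 1: X = 0.546.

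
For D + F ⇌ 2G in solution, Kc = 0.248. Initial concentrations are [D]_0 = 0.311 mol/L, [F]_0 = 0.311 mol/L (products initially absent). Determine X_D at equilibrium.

X = 0.199

Let X = conversion of D; extent ξ = 0.311·X mol/L.
Concentrations: [D] = 0.311 − 0.311X; [F] = 0.311 − 0.311X; [G] = 0.622X.
Kc = [G]^2 / ([D] [F]).
Equating to 0.248: the physical root is X = 0.199.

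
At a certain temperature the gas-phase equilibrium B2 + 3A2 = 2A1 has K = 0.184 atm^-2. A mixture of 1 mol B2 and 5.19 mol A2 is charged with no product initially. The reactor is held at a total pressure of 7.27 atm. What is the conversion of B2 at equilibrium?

X = 0.774

Basis: 1 mol B2 initially; let X = conversion of B2. Extent ξ = X.
Mole table: n_B2 = 1 − X; n_A2 = 5.19 − 3X; n_A1 = 2X.
n_T = Σnᵢ = 6.19 − 2X.
Mole fractions y_i = n_i/n_T; K = p_A1^2 / (p_B2 p_A2^3) with p_i = y_i·P.
Substituting and setting equal to 0.184 atm^-2 gives a polynomial in X; the root in (0,1) is X = 0.774.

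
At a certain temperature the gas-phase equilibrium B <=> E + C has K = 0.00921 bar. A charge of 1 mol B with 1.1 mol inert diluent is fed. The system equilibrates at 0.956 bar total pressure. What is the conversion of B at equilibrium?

Let X = conversion of B (basis 1 mol B); extent of reaction ξ = X.
Mole table: n_B = 1 − X; n_E = X; n_C = X; n_I = 1.1 (inert).
Total moles n_T = 2.1 + X.
y_i = n_i/n_T, p_i = y_i·P. K = p_E p_C / (p_B).
This yields a degree-2 equation in X; solving on (0,1), X = 0.136.

X = 0.136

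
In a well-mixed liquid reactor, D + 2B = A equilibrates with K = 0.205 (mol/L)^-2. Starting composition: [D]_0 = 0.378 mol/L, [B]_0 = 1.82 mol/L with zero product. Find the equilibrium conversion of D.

X = 0.335

Let X = conversion of D; extent ξ = 0.378·X mol/L.
Concentrations: [D] = 0.378 − 0.378X; [B] = 1.82 − 0.756X; [A] = 0.378X.
K = [A] / ([D] [B]^2).
This equals 0.205 at X = 0.335 (the root in 0 < X < 1).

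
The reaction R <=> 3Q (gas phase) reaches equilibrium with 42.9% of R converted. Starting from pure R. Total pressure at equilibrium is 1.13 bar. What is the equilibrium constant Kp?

Basis: 1 mol R initially; let X = conversion of R. Extent ξ = X.
Mole table: n_R = 1 − X; n_Q = 3X.
Summing: n_T = 1 + 2X.
At X = 0.429: n_R = 0.571, n_Q = 1.29, n_T = 1.86.
p_i = (n_i/n_T)·P. Kp = p_Q^3 / (p_R) = 1.38 bar^2.

Kp = 1.38 bar^2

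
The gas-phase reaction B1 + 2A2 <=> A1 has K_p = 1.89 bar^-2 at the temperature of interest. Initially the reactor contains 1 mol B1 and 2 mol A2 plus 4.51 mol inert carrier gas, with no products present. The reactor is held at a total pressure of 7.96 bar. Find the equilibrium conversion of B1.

X = 0.628

Let X = conversion of B1 (basis 1 mol B1); extent of reaction ξ = X.
Moles: n_B1 = 1 − X; n_A2 = 2 − 2X; n_A1 = X; n_I = 4.51 (inert).
Summing: n_T = 7.51 − 2X.
Mole fractions y_i = n_i/n_T; K_p = p_A1 / (p_B1 p_A2^2) with p_i = y_i·P.
Setting this equal to 1.89 bar^-2 and taking the physical root (0 < X < 1) gives X = 0.628.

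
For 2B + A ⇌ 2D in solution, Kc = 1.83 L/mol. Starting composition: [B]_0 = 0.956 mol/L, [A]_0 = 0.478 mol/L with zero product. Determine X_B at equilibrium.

Let X = conversion of B; extent ξ = 0.956X/2 mol/L.
Concentrations: [B] = 0.956 − 0.956X; [A] = 0.478 − 0.478X; [D] = 0.956X.
Kc = [D]^2 / ([B]^2 [A]).
This equals 1.83 at X = 0.417 (the root in 0 < X < 1).

X = 0.417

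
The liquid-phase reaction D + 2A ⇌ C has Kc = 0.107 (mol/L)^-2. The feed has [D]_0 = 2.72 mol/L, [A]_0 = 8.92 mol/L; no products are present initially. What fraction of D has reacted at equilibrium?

X = 0.726

Let X = conversion of D; extent ξ = 2.72·X mol/L.
Concentrations: [D] = 2.72 − 2.72X; [A] = 8.92 − 5.44X; [C] = 2.72X.
Kc = [C] / ([D] [A]^2).
Setting equal to 0.107 and solving for X on (0,1) gives X = 0.726.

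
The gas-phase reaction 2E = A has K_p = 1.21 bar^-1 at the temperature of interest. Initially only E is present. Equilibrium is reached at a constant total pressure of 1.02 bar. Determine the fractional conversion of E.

X = 0.590

Basis: 1 mol E initially; let X = conversion of E. Extent ξ = 0.5X.
Moles: n_E = 1 − X; n_A = 0.5X.
Total moles n_T = 1 − 0.5X.
Mole fractions y_i = n_i/n_T; K_p = p_A / (p_E^2) with p_i = y_i·P.
This yields a degree-2 equation in X; solving on (0,1), X = 0.590.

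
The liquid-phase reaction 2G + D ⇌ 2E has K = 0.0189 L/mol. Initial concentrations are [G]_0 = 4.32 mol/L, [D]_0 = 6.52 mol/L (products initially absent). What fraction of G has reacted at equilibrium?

X = 0.252

Let X = conversion of G; extent ξ = 4.32X/2 mol/L.
Concentrations: [G] = 4.32 − 4.32X; [D] = 6.52 − 2.16X; [E] = 4.32X.
K = [E]^2 / ([G]^2 [D]).
Solving K = 0.0189 for X ∈ (0,1): X = 0.252.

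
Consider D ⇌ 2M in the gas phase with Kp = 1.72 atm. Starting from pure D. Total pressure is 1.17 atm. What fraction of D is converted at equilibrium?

X = 0.518

Take 1 mol D as basis and let X be its fractional conversion, so ξ = X.
At extent ξ: n_D = 1 − X; n_M = 2X.
Total moles n_T = 1 + X.
With p_i = (n_i/n_T)P, Kp = p_M^2 / (p_D).
Substituting and setting equal to 1.72 atm gives a polynomial in X; the root in (0,1) is X = 0.518.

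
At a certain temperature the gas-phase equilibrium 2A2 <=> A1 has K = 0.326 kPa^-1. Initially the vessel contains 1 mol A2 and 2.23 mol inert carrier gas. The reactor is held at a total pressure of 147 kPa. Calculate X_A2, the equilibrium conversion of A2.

Basis: 1 mol A2 initially; let X = conversion of A2. Extent ξ = 0.5X.
Moles: n_A2 = 1 − X; n_A1 = 0.5X; n_I = 2.23 (inert).
Total moles n_T = 3.23 − 0.5X.
Mole fractions y_i = n_i/n_T; K = p_A1 / (p_A2^2) with p_i = y_i·P.
Setting this equal to 0.326 kPa^-1 and taking the physical root (0 < X < 1) gives X = 0.843.

X = 0.843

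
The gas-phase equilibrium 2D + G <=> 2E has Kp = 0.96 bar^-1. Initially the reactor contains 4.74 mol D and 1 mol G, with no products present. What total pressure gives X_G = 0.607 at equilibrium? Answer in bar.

P = 1.61 bar

Basis: 1 mol G initially; let X = conversion of G. Extent ξ = X.
Mole table: n_D = 4.74 − 2X; n_G = 1 − X; n_E = 2X.
n_T = Σnᵢ = 5.74 − X.
Kp = p_E^2 / (p_D^2 p_G) with p_i = (n_i/n_T)·P.
At X = 0.607: the mole-fraction product g(X) = Π y_i^ν_i = 1.548. Since Kp = g(X)·P^{-1}, P = (g/Kp)^(1/1) = (1.548/0.96)^(1/1) = 1.61 bar.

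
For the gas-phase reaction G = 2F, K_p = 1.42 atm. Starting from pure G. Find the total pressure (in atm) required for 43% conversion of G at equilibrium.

Basis: 1 mol G initially; let X = conversion of G. Extent ξ = X.
Mole table: n_G = 1 − X; n_F = 2X.
n_T = Σnᵢ = 1 + X.
K_p = p_F^2 / (p_G) with p_i = (n_i/n_T)·P.
At X = 0.43: the mole-fraction product g(X) = Π y_i^ν_i = 0.9074. Since K_p = g(X)·P^{1}, P = (K_p/g)^(1/1) = (1.42/0.9074)^(1/1) = 1.56 atm.

P = 1.56 atm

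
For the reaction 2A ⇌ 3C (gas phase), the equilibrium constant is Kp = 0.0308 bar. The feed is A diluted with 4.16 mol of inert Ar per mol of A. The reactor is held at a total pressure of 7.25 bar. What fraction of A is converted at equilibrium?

Let X = conversion of A (basis 1 mol A); extent of reaction ξ = 0.5X.
At extent ξ: n_A = 1 − X; n_C = 1.5X; n_I = 4.16 (inert).
Summing: n_T = 5.16 + 0.5X.
y_i = n_i/n_T, p_i = y_i·P. Kp = p_C^3 / (p_A^2).
Setting this equal to 0.0308 bar and taking the physical root (0 < X < 1) gives X = 0.166.

X = 0.166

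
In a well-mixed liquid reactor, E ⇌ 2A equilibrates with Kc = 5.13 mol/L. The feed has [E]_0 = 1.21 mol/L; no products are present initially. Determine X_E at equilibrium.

X = 0.628

Let X = conversion of E; extent ξ = 1.21·X mol/L.
Concentrations: [E] = 1.21 − 1.21X; [A] = 2.42X.
Kc = [A]^2 / ([E]).
This equals 5.13 at X = 0.628 (the root in 0 < X < 1).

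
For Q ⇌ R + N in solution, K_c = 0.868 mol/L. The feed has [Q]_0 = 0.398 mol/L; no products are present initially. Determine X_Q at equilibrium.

X = 0.745

Let X = conversion of Q; extent ξ = 0.398·X mol/L.
Concentrations: [Q] = 0.398 − 0.398X; [R] = 0.398X; [N] = 0.398X.
K_c = [R] [N] / ([Q]).
Equating to 0.868 mol/L: the physical root is X = 0.745.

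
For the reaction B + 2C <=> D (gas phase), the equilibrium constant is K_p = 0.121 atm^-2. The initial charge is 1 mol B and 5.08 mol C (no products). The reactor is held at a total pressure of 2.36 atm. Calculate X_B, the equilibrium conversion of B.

Take 1 mol B as basis and let X be its fractional conversion, so ξ = X.
At extent ξ: n_B = 1 − X; n_C = 5.08 − 2X; n_D = X.
Total moles n_T = 6.08 − 2X.
With p_i = (n_i/n_T)P, K_p = p_D / (p_B p_C^2).
Substituting and setting equal to 0.121 atm^-2 gives a polynomial in X; the root in (0,1) is X = 0.310.

X = 0.310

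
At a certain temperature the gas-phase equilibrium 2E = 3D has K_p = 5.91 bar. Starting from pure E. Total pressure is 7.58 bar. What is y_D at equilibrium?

y_D = 0.545

Let X = conversion of E (basis 1 mol E); extent of reaction ξ = 0.5X.
Moles: n_E = 1 − X; n_D = 1.5X.
n_T = Σnᵢ = 1 + 0.5X.
Mole fractions y_i = n_i/n_T; K_p = p_D^3 / (p_E^2) with p_i = y_i·P.
Substituting and setting equal to 5.91 bar gives a polynomial in X; the root in (0,1) is X = 0.444.
Then n_D = 0.666, n_T = 1.22, so y_D = 0.545.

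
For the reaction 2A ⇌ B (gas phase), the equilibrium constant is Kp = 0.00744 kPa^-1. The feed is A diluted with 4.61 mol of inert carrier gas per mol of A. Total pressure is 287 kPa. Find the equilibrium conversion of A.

Basis: 1 mol A initially; let X = conversion of A. Extent ξ = 0.5X.
Moles: n_A = 1 − X; n_B = 0.5X; n_I = 4.61 (inert).
n_T = Σnᵢ = 5.61 − 0.5X.
With p_i = (n_i/n_T)P, Kp = p_B / (p_A^2).
Substituting and setting equal to 0.00744 kPa^-1 gives a polynomial in X; the root in (0,1) is X = 0.341.

X = 0.341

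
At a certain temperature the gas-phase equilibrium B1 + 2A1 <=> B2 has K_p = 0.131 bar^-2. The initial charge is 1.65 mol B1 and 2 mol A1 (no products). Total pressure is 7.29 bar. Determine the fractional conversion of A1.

X = 0.642

Basis: 2 mol A1 initially; let X = conversion of A1. Extent ξ = X.
At extent ξ: n_B1 = 1.65 − X; n_A1 = 2 − 2X; n_B2 = X.
n_T = Σnᵢ = 3.65 − 2X.
With p_i = (n_i/n_T)P, K_p = p_B2 / (p_B1 p_A1^2).
Setting this equal to 0.131 bar^-2 and taking the physical root (0 < X < 1) gives X = 0.642.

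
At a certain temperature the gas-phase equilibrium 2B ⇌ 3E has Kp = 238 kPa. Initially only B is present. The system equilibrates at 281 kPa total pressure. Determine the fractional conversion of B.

X = 0.452

Basis: 1 mol B initially; let X = conversion of B. Extent ξ = 0.5X.
At extent ξ: n_B = 1 − X; n_E = 1.5X.
Total moles n_T = 1 + 0.5X.
y_i = n_i/n_T, p_i = y_i·P. Kp = p_E^3 / (p_B^2).
Setting this equal to 238 kPa and taking the physical root (0 < X < 1) gives X = 0.452.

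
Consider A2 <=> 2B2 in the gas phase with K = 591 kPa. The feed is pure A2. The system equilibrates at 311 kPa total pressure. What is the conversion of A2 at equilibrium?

Basis: 1 mol A2 initially; let X = conversion of A2. Extent ξ = X.
Species balance: n_A2 = 1 − X; n_B2 = 2X.
n_T = Σnᵢ = 1 + X.
With p_i = (n_i/n_T)P, K = p_B2^2 / (p_A2).
Setting this equal to 591 kPa and taking the physical root (0 < X < 1) gives X = 0.568.

X = 0.568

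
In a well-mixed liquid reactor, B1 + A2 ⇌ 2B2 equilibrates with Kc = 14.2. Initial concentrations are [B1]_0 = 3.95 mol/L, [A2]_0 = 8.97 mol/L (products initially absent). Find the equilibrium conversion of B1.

Let X = conversion of B1; extent ξ = 3.95·X mol/L.
Concentrations: [B1] = 3.95 − 3.95X; [A2] = 8.97 − 3.95X; [B2] = 7.9X.
Kc = [B2]^2 / ([B1] [A2]).
Solving Kc = 14.2 for X ∈ (0,1): X = 0.855.

X = 0.855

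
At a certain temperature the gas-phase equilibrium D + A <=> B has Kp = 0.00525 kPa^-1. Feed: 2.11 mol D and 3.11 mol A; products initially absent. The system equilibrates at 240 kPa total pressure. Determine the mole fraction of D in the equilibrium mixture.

Basis: 2.11 mol D initially; let X = conversion of D. Extent ξ = 2.11X.
At extent ξ: n_D = 2.11 − 2.11X; n_A = 3.11 − 2.11X; n_B = 2.11X.
Total moles n_T = 5.22 − 2.11X.
y_i = n_i/n_T, p_i = y_i·P. Kp = p_B / (p_D p_A).
Equating to 0.00525 kPa^-1 and solving on 0 < X < 1: X = 0.395.
Then n_D = 1.28, n_T = 4.39, so y_D = 0.291.

y_D = 0.291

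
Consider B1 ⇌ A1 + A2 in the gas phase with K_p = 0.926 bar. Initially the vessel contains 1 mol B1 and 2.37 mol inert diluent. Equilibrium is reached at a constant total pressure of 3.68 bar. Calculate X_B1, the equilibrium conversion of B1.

Take 1 mol B1 as basis and let X be its fractional conversion, so ξ = X.
Mole table: n_B1 = 1 − X; n_A1 = X; n_A2 = X; n_I = 2.37 (inert).
n_T = Σnᵢ = 3.37 + X.
With p_i = (n_i/n_T)P, K_p = p_A1 p_A2 / (p_B1).
This yields a degree-2 equation in X; solving on (0,1), X = 0.619.

X = 0.619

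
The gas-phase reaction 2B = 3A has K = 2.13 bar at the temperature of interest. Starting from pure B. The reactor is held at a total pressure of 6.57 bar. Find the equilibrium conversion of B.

Basis: 1 mol B initially; let X = conversion of B. Extent ξ = 0.5X.
Moles: n_B = 1 − X; n_A = 1.5X.
Total moles n_T = 1 + 0.5X.
Mole fractions y_i = n_i/n_T; K = p_A^3 / (p_B^2) with p_i = y_i·P.
This yields a degree-3 equation in X; solving on (0,1), X = 0.360.

X = 0.360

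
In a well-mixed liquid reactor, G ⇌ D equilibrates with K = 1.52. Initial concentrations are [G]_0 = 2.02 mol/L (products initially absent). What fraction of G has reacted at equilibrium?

Let X = conversion of G; extent ξ = 2.02·X mol/L.
Concentrations: [G] = 2.02 − 2.02X; [D] = 2.02X.
K = [D] / ([G]).
Setting equal to 1.52 and solving for X on (0,1) gives X = 0.603.

X = 0.603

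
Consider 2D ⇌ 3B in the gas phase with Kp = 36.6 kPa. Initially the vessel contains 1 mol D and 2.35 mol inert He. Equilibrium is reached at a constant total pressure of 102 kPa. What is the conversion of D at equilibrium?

Take 1 mol D as basis and let X be its fractional conversion, so ξ = 0.5X.
At extent ξ: n_D = 1 − X; n_B = 1.5X; n_I = 2.35 (inert).
Total moles n_T = 3.35 + 0.5X.
y_i = n_i/n_T, p_i = y_i·P. Kp = p_B^3 / (p_D^2).
Equating to 36.6 kPa and solving on 0 < X < 1: X = 0.473.

X = 0.473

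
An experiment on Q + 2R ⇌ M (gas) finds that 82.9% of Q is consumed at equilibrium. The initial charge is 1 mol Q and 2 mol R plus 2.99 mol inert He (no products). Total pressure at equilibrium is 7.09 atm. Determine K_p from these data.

Let X = conversion of Q (basis 1 mol Q); extent of reaction ξ = X.
Mole table: n_Q = 1 − X; n_R = 2 − 2X; n_M = X; n_I = 2.99 (inert).
Summing: n_T = 5.99 − 2X.
At X = 0.829: n_Q = 0.171, n_R = 0.342, n_M = 0.829, n_T = 4.33.
p_i = (n_i/n_T)·P. K_p = p_M / (p_Q p_R^2) = 15.5 atm^-2.

K_p = 15.5 atm^-2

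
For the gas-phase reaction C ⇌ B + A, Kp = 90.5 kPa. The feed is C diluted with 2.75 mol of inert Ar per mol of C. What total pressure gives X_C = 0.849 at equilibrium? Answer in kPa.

Let X = conversion of C (basis 1 mol C); extent of reaction ξ = X.
Moles: n_C = 1 − X; n_B = X; n_A = X; n_I = 2.75 (inert).
Summing: n_T = 3.75 + X.
Kp = p_B p_A / (p_C) with p_i = (n_i/n_T)·P.
At X = 0.849: the mole-fraction product g(X) = Π y_i^ν_i = 1.038. Since Kp = g(X)·P^{1}, P = (Kp/g)^(1/1) = (90.5/1.038)^(1/1) = 87.2 kPa.

P = 87.2 kPa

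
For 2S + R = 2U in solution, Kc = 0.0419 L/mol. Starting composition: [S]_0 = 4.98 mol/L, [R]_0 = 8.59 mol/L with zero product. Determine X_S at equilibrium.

X = 0.362

Let X = conversion of S; extent ξ = 4.98X/2 mol/L.
Concentrations: [S] = 4.98 − 4.98X; [R] = 8.59 − 2.49X; [U] = 4.98X.
Kc = [U]^2 / ([S]^2 [R]).
Equating to 0.0419 L/mol: the physical root is X = 0.362.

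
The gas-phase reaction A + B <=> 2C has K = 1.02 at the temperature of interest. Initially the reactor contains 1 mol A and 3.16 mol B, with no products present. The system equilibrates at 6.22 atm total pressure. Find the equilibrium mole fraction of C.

Take 1 mol A as basis and let X be its fractional conversion, so ξ = X.
Mole table: n_A = 1 − X; n_B = 3.16 − X; n_C = 2X.
Since Δν = 0, n_T = 4.16 throughout.
Mole fractions y_i = n_i/n_T; K = p_C^2 / (p_A p_B) with p_i = y_i·P.
Equating to 1.02 and solving on 0 < X < 1: X = 0.548.
Then n_C = 1.1, n_T = 4.16, so y_C = 0.264.

y_C = 0.264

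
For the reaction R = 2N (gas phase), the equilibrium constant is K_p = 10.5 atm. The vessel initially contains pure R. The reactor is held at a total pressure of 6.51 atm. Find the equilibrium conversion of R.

X = 0.536

Basis: 1 mol R initially; let X = conversion of R. Extent ξ = X.
Moles: n_R = 1 − X; n_N = 2X.
Total moles n_T = 1 + X.
With p_i = (n_i/n_T)P, K_p = p_N^2 / (p_R).
Setting this equal to 10.5 atm and taking the physical root (0 < X < 1) gives X = 0.536.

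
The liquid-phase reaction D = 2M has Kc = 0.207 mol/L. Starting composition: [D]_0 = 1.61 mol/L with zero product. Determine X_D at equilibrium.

X = 0.164

Let X = conversion of D; extent ξ = 1.61·X mol/L.
Concentrations: [D] = 1.61 − 1.61X; [M] = 3.22X.
Kc = [M]^2 / ([D]).
Solving Kc = 0.207 for X ∈ (0,1): X = 0.164.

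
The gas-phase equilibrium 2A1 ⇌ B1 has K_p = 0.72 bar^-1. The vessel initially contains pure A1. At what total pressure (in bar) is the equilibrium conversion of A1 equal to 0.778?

Let X = conversion of A1 (basis 1 mol A1); extent of reaction ξ = 0.5X.
Moles: n_A1 = 1 − X; n_B1 = 0.5X.
Total moles n_T = 1 − 0.5X.
K_p = p_B1 / (p_A1^2) with p_i = (n_i/n_T)·P.
At X = 0.778: the mole-fraction product g(X) = Π y_i^ν_i = 4.823. Since K_p = g(X)·P^{-1}, P = (g/K_p)^(1/1) = (4.823/0.72)^(1/1) = 6.7 bar.

P = 6.7 bar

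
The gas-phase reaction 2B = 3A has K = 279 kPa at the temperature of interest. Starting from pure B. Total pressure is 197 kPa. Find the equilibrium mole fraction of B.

y_B = 0.395

Basis: 1 mol B initially; let X = conversion of B. Extent ξ = 0.5X.
Species balance: n_B = 1 − X; n_A = 1.5X.
n_T = Σnᵢ = 1 + 0.5X.
y_i = n_i/n_T, p_i = y_i·P. K = p_A^3 / (p_B^2).
Equating to 279 kPa and solving on 0 < X < 1: X = 0.505.
Then n_B = 0.495, n_T = 1.25, so y_B = 0.395.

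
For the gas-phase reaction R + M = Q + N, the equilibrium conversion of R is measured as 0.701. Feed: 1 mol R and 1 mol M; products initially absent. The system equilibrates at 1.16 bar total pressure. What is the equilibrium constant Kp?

Kp = 5.5

Basis: 1 mol R initially; let X = conversion of R. Extent ξ = X.
At extent ξ: n_R = 1 − X; n_M = 1 − X; n_Q = X; n_N = X.
n_T stays at 2 (no change in mole number).
At X = 0.701: n_R = 0.299, n_M = 0.299, n_Q = 0.701, n_N = 0.701, n_T = 2.
p_i = (n_i/n_T)·P. Kp = p_Q p_N / (p_R p_M) = 5.5.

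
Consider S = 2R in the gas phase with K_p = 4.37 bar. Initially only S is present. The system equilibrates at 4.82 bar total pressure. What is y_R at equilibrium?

y_R = 0.601

Let X = conversion of S (basis 1 mol S); extent of reaction ξ = X.
Species balance: n_S = 1 − X; n_R = 2X.
n_T = Σnᵢ = 1 + X.
y_i = n_i/n_T, p_i = y_i·P. K_p = p_R^2 / (p_S).
This yields a degree-2 equation in X; solving on (0,1), X = 0.430.
Then n_R = 0.86, n_T = 1.43, so y_R = 0.601.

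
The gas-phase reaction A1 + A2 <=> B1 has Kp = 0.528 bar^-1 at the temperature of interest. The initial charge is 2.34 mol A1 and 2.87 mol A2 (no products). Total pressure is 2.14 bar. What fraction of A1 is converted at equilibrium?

X = 0.346

Basis: 2.34 mol A1 initially; let X = conversion of A1. Extent ξ = 2.34X.
At extent ξ: n_A1 = 2.34 − 2.34X; n_A2 = 2.87 − 2.34X; n_B1 = 2.34X.
n_T = Σnᵢ = 5.21 − 2.34X.
With p_i = (n_i/n_T)P, Kp = p_B1 / (p_A1 p_A2).
Setting this equal to 0.528 bar^-1 and taking the physical root (0 < X < 1) gives X = 0.346.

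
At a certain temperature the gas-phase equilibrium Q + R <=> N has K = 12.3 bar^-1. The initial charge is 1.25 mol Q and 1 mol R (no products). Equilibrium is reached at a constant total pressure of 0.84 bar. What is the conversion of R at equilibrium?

Let X = conversion of R (basis 1 mol R); extent of reaction ξ = X.
At extent ξ: n_Q = 1.25 − X; n_R = 1 − X; n_N = X.
n_T = Σnᵢ = 2.25 − X.
Mole fractions y_i = n_i/n_T; K = p_N / (p_Q p_R) with p_i = y_i·P.
Equating to 12.3 bar^-1 and solving on 0 < X < 1: X = 0.770.

X = 0.770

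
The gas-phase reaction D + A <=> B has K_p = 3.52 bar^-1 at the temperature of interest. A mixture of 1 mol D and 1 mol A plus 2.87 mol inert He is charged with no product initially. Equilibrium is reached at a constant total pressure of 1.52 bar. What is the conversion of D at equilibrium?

Let X = conversion of D (basis 1 mol D); extent of reaction ξ = X.
At extent ξ: n_D = 1 − X; n_A = 1 − X; n_B = X; n_I = 2.87 (inert).
Total moles n_T = 4.87 − X.
y_i = n_i/n_T, p_i = y_i·P. K_p = p_B / (p_D p_A).
This yields a degree-2 equation in X; solving on (0,1), X = 0.413.

X = 0.413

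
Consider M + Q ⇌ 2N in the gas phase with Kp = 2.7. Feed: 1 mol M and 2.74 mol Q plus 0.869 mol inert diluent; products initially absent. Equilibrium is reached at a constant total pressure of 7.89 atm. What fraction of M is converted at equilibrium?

X = 0.674

Basis: 1 mol M initially; let X = conversion of M. Extent ξ = X.
Mole table: n_M = 1 − X; n_Q = 2.74 − X; n_N = 2X; n_I = 0.869 (inert).
Total moles n_T = 4.61 (Δν = 0, constant).
With p_i = (n_i/n_T)P, Kp = p_N^2 / (p_M p_Q).
Equating to 2.7 and solving on 0 < X < 1: X = 0.674.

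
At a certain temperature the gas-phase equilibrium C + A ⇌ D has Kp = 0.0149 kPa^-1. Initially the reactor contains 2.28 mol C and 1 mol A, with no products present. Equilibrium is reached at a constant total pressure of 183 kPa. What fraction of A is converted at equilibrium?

X = 0.629

Let X = conversion of A (basis 1 mol A); extent of reaction ξ = X.
Mole table: n_C = 2.28 − X; n_A = 1 − X; n_D = X.
Total moles n_T = 3.28 − X.
y_i = n_i/n_T, p_i = y_i·P. Kp = p_D / (p_C p_A).
Equating to 0.0149 kPa^-1 and solving on 0 < X < 1: X = 0.629.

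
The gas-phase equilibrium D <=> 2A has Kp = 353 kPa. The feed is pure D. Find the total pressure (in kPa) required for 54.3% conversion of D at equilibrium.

P = 211 kPa

Let X = conversion of D (basis 1 mol D); extent of reaction ξ = X.
Mole table: n_D = 1 − X; n_A = 2X.
Summing: n_T = 1 + X.
Kp = p_A^2 / (p_D) with p_i = (n_i/n_T)·P.
At X = 0.543: the mole-fraction product g(X) = Π y_i^ν_i = 1.673. Since Kp = g(X)·P^{1}, P = (Kp/g)^(1/1) = (353/1.673)^(1/1) = 211 kPa.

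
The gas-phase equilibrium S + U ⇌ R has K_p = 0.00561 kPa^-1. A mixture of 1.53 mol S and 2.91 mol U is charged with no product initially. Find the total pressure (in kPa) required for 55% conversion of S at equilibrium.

P = 379 kPa

Basis: 1.53 mol S initially; let X = conversion of S. Extent ξ = 1.53X.
Moles: n_S = 1.53 − 1.53X; n_U = 2.91 − 1.53X; n_R = 1.53X.
n_T = Σnᵢ = 4.44 − 1.53X.
K_p = p_R / (p_S p_U) with p_i = (n_i/n_T)·P.
At X = 0.55: the mole-fraction product g(X) = Π y_i^ν_i = 2.126. Since K_p = g(X)·P^{-1}, P = (g/K_p)^(1/1) = (2.126/0.00561)^(1/1) = 379 kPa.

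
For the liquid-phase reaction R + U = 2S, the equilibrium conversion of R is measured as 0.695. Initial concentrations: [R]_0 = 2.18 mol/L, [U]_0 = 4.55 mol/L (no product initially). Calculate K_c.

Let X = conversion of R.
Concentrations: [R] = 2.18 − 2.18X; [U] = 4.55 − 2.18X; [S] = 4.36X.
At X = 0.695: [R] = 0.665, [U] = 3.03, [S] = 3.03.
K_c = [S]^2 / ([R] [U]) = 4.55.

K_c = 4.55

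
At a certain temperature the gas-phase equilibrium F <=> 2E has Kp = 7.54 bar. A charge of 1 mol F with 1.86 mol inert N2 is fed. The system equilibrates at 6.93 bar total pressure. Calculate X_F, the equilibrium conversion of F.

X = 0.608

Let X = conversion of F (basis 1 mol F); extent of reaction ξ = X.
Mole table: n_F = 1 − X; n_E = 2X; n_I = 1.86 (inert).
Total moles n_T = 2.86 + X.
y_i = n_i/n_T, p_i = y_i·P. Kp = p_E^2 / (p_F).
Substituting and setting equal to 7.54 bar gives a polynomial in X; the root in (0,1) is X = 0.608.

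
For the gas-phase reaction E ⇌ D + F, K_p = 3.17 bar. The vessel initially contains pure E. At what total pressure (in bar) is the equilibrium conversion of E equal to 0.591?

P = 5.91 bar

Take 1 mol E as basis and let X be its fractional conversion, so ξ = X.
Mole table: n_E = 1 − X; n_D = X; n_F = X.
n_T = Σnᵢ = 1 + X.
K_p = p_D p_F / (p_E) with p_i = (n_i/n_T)·P.
At X = 0.591: the mole-fraction product g(X) = Π y_i^ν_i = 0.5368. Since K_p = g(X)·P^{1}, P = (K_p/g)^(1/1) = (3.17/0.5368)^(1/1) = 5.91 bar.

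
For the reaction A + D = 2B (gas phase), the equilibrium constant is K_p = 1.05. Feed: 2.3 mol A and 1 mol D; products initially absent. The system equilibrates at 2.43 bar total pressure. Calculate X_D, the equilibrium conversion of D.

X = 0.491

Take 1 mol D as basis and let X be its fractional conversion, so ξ = X.
Species balance: n_A = 2.3 − X; n_D = 1 − X; n_B = 2X.
Total moles n_T = 3.3 (Δν = 0, constant).
Mole fractions y_i = n_i/n_T; K_p = p_B^2 / (p_A p_D) with p_i = y_i·P.
Substituting and setting equal to 1.05 gives a polynomial in X; the root in (0,1) is X = 0.491.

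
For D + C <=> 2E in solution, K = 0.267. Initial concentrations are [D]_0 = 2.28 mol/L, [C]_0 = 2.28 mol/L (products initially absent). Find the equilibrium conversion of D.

Let X = conversion of D; extent ξ = 2.28·X mol/L.
Concentrations: [D] = 2.28 − 2.28X; [C] = 2.28 − 2.28X; [E] = 4.56X.
K = [E]^2 / ([D] [C]).
Setting equal to 0.267 and solving for X on (0,1) gives X = 0.205.

X = 0.205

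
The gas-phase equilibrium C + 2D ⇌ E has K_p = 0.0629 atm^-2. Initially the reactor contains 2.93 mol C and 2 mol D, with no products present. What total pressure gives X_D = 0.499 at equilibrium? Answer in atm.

Let X = conversion of D (basis 2 mol D); extent of reaction ξ = X.
Mole table: n_C = 2.93 − X; n_D = 2 − 2X; n_E = X.
Total moles n_T = 4.93 − 2X.
K_p = p_E / (p_C p_D^2) with p_i = (n_i/n_T)·P.
At X = 0.499: the mole-fraction product g(X) = Π y_i^ν_i = 3.161. Since K_p = g(X)·P^{-2}, P = (g/K_p)^(1/2) = (3.161/0.0629)^(1/2) = 7.09 atm.

P = 7.09 atm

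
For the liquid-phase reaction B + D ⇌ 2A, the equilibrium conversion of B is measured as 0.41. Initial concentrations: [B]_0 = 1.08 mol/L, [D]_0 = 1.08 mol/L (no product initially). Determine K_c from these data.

Let X = conversion of B.
Concentrations: [B] = 1.08 − 1.08X; [D] = 1.08 − 1.08X; [A] = 2.16X.
At X = 0.41: [B] = 0.637, [D] = 0.637, [A] = 0.886.
K_c = [A]^2 / ([B] [D]) = 1.93.

K_c = 1.93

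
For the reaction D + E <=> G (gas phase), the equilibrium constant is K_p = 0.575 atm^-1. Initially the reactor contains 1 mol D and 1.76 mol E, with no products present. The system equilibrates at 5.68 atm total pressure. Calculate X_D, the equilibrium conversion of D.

Basis: 1 mol D initially; let X = conversion of D. Extent ξ = X.
Mole table: n_D = 1 − X; n_E = 1.76 − X; n_G = X.
Total moles n_T = 2.76 − X.
With p_i = (n_i/n_T)P, K_p = p_G / (p_D p_E).
This yields a degree-2 equation in X; solving on (0,1), X = 0.634.

X = 0.634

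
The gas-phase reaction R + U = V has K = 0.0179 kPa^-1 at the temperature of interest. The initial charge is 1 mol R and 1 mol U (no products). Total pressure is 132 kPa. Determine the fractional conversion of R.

Basis: 1 mol R initially; let X = conversion of R. Extent ξ = X.
Species balance: n_R = 1 − X; n_U = 1 − X; n_V = X.
n_T = Σnᵢ = 2 − X.
With p_i = (n_i/n_T)P, K = p_V / (p_R p_U).
This yields a degree-2 equation in X; solving on (0,1), X = 0.455.

X = 0.455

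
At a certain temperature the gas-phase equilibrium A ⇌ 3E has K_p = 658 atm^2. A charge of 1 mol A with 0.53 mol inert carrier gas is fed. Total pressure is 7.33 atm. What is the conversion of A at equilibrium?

Basis: 1 mol A initially; let X = conversion of A. Extent ξ = X.
Mole table: n_A = 1 − X; n_E = 3X; n_I = 0.53 (inert).
n_T = Σnᵢ = 1.53 + 2X.
With p_i = (n_i/n_T)P, K_p = p_E^3 / (p_A).
Equating to 658 atm^2 and solving on 0 < X < 1: X = 0.866.

X = 0.866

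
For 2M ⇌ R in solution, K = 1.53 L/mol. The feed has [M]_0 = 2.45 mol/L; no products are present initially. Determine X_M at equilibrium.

X = 0.695

Let X = conversion of M; extent ξ = 2.45X/2 mol/L.
Concentrations: [M] = 2.45 − 2.45X; [R] = 1.23X.
K = [R] / ([M]^2).
Equating to 1.53 L/mol: the physical root is X = 0.695.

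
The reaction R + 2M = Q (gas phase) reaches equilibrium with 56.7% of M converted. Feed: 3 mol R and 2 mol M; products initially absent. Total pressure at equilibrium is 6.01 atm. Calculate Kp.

Let X = conversion of M (basis 2 mol M); extent of reaction ξ = X.
At extent ξ: n_R = 3 − X; n_M = 2 − 2X; n_Q = X.
n_T = Σnᵢ = 5 − 2X.
At X = 0.567: n_R = 2.43, n_M = 0.866, n_Q = 0.567, n_T = 3.87.
p_i = (n_i/n_T)·P. Kp = p_Q / (p_R p_M^2) = 0.129 atm^-2.

Kp = 0.129 atm^-2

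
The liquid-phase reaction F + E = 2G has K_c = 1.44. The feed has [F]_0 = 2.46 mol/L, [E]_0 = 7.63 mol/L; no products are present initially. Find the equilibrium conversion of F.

X = 0.600

Let X = conversion of F; extent ξ = 2.46·X mol/L.
Concentrations: [F] = 2.46 − 2.46X; [E] = 7.63 − 2.46X; [G] = 4.92X.
K_c = [G]^2 / ([F] [E]).
This equals 1.44 at X = 0.600 (the root in 0 < X < 1).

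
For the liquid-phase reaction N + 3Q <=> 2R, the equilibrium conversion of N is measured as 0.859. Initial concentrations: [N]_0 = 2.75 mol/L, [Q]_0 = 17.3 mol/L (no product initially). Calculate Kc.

Kc = 0.054 (mol/L)^-2

Let X = conversion of N.
Concentrations: [N] = 2.75 − 2.75X; [Q] = 17.3 − 8.25X; [R] = 5.5X.
At X = 0.859: [N] = 0.388, [Q] = 10.2, [R] = 4.72.
Kc = [R]^2 / ([N] [Q]^3) = 0.054 (mol/L)^-2.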